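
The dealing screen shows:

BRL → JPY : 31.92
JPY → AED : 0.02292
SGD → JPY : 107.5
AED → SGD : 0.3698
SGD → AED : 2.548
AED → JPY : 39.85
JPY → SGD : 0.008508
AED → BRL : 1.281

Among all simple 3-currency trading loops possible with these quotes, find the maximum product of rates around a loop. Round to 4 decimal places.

0.9372

BRL→JPY→AED→BRL: 31.92 × 0.02292 × 1.281 = 0.93719
AED→SGD→JPY→AED: 0.3698 × 107.5 × 0.02292 = 0.91115
AED→JPY→SGD→AED: 39.85 × 0.008508 × 2.548 = 0.86388
Maximum is BRL→JPY→AED→BRL at 0.9372; no arbitrage — every cycle loses value.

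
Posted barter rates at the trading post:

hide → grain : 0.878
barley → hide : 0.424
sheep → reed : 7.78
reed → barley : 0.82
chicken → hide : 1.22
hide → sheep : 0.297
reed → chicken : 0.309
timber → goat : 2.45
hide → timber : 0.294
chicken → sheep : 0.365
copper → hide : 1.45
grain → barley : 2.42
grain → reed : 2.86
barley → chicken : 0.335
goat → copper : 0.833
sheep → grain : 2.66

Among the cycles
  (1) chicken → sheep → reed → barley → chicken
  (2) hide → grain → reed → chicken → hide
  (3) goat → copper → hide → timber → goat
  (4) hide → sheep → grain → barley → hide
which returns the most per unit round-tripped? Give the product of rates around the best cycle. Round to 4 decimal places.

(1) 0.365 × 7.78 × 0.82 × 0.335 = 0.78007
(2) 0.878 × 2.86 × 0.309 × 1.22 = 0.94663
(3) 0.833 × 1.45 × 0.294 × 2.45 = 0.87001
(4) 0.297 × 2.66 × 2.42 × 0.424 = 0.81062
Highest is cycle (2) at 0.9466 (≤1, no arbitrage).

0.9466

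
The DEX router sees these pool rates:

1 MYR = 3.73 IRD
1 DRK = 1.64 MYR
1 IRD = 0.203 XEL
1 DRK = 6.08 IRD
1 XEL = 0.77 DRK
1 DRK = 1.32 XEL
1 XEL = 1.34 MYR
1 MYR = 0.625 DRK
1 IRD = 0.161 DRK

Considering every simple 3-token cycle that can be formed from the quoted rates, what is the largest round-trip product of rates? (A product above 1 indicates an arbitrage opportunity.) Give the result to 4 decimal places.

1.1055

XEL→MYR→DRK→XEL: 1.34 × 0.625 × 1.32 = 1.10550
XEL→MYR→IRD→XEL: 1.34 × 3.73 × 0.203 = 1.01463
IRD→DRK→MYR→IRD: 0.161 × 1.64 × 3.73 = 0.98487
XEL→DRK→IRD→XEL: 0.77 × 6.08 × 0.203 = 0.95036
Maximum is XEL→MYR→DRK→XEL at 1.1055; arbitrage exists.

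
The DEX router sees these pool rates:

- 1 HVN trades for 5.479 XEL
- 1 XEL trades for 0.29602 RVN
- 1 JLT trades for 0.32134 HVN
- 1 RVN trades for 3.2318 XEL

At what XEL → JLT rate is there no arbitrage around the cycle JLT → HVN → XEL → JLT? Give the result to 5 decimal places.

0.56798

Known legs of the cycle: 0.32134 × 5.479 = 1.76062186
For no arbitrage the full-cycle product must be 1, so the missing rate is 1 / 1.76062186 ≈ 0.5679811.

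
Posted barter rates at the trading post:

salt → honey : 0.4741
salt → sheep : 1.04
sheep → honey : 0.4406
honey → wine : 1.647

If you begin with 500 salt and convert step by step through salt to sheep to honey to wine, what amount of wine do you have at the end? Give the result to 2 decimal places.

377.35

500 salt × 1.04 = 520 sheep
520 sheep × 0.4406 = 229.112 honey
229.112 honey × 1.647 = 377.347464 wine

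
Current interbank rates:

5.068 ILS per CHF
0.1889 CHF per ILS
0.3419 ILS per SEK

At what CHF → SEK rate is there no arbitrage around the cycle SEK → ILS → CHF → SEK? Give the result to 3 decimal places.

15.483

Known legs of the cycle: 0.3419 × 0.1889 = 0.06458491
For no arbitrage the full-cycle product must be 1, so the missing rate is 1 / 0.06458491 ≈ 15.48349.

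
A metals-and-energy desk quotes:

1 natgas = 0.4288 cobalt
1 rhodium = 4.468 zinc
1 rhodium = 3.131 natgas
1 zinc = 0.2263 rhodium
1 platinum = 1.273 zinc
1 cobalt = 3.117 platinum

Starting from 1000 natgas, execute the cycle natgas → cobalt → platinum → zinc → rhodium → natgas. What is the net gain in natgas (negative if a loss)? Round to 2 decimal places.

205.56

1000 natgas × 0.4288 = 428.8 cobalt
428.8 cobalt × 3.117 = 1336.5696 platinum
1336.5696 platinum × 1.273 = 1701.4531008 zinc
1701.4531008 zinc × 0.2263 = 385.03883671104 rhodium
385.03883671104 rhodium × 3.131 = 1205.55659774226624 natgas
Net change: 1205.55659774226624 − 1000 = 205.55659774226624 natgas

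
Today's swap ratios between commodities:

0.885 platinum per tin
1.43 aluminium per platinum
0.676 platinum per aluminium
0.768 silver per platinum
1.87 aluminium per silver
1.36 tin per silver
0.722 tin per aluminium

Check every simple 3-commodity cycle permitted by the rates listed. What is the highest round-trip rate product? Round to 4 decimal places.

aluminium→platinum→silver→aluminium: 0.676 × 0.768 × 1.87 = 0.97084
tin→platinum→silver→tin: 0.885 × 0.768 × 1.36 = 0.92436
tin→platinum→aluminium→tin: 0.885 × 1.43 × 0.722 = 0.91373
Maximum is aluminium→platinum→silver→aluminium at 0.9708; no arbitrage — every cycle loses value.

0.9708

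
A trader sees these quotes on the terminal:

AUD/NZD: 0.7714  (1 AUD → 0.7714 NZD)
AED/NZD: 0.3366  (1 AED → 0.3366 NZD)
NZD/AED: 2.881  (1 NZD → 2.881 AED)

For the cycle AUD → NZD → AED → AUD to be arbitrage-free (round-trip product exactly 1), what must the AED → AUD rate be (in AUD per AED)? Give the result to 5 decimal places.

Known legs of the cycle: 0.7714 × 2.881 = 2.2224034
For no arbitrage the full-cycle product must be 1, so the missing rate is 1 / 2.2224034 ≈ 0.4499633.

0.44996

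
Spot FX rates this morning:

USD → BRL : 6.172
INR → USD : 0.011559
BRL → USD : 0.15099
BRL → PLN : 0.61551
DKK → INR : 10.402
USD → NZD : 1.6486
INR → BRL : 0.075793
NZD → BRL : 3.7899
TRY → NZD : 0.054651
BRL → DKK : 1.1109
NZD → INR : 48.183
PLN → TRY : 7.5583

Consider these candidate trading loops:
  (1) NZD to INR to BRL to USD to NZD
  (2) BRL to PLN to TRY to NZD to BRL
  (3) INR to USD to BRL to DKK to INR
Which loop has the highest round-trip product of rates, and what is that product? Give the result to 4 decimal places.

(1) 48.183 × 0.075793 × 0.15099 × 1.6486 = 0.90905
(2) 0.61551 × 7.5583 × 0.054651 × 3.7899 = 0.96357
(3) 0.011559 × 6.172 × 1.1109 × 10.402 = 0.82440
Highest is cycle (2) at 0.9636 (≤1, no arbitrage).

0.9636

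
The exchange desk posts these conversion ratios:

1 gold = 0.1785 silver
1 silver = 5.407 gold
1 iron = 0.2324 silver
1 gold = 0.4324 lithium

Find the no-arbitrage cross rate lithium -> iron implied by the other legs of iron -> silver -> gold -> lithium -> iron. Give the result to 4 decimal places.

1.8404

Known legs of the cycle: 0.2324 × 5.407 × 0.4324 = 0.54334813232
For no arbitrage the full-cycle product must be 1, so the missing rate is 1 / 0.54334813232 ≈ 1.840441.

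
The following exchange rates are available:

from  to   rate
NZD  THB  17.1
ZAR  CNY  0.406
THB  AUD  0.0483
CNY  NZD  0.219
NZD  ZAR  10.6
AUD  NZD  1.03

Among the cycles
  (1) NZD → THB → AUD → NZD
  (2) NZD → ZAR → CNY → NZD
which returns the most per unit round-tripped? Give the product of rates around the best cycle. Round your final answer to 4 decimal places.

0.9425

(1) 17.1 × 0.0483 × 1.03 = 0.85071
(2) 10.6 × 0.406 × 0.219 = 0.94249
Highest is cycle (2) at 0.9425 (≤1, no arbitrage).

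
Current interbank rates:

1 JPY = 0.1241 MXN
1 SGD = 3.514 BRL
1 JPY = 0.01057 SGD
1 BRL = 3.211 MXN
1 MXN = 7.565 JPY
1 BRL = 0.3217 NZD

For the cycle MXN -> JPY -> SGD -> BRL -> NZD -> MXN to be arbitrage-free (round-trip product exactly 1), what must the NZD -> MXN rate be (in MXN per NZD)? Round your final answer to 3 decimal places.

Known legs of the cycle: 7.565 × 0.01057 × 3.514 × 0.3217 = 0.09039340327829
For no arbitrage the full-cycle product must be 1, so the missing rate is 1 / 0.09039340327829 ≈ 11.06275.

11.063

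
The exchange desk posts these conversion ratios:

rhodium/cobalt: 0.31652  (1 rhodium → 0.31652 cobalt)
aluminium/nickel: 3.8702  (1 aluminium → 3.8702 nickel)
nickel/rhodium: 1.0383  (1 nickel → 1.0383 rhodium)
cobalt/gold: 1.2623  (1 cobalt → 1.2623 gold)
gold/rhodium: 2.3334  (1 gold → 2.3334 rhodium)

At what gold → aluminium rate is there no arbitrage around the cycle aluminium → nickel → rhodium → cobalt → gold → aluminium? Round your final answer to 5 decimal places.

0.62285

Known legs of the cycle: 3.8702 × 1.0383 × 0.31652 × 1.2623 = 1.60553582971439736
For no arbitrage the full-cycle product must be 1, so the missing rate is 1 / 1.60553582971439736 ≈ 0.6228450.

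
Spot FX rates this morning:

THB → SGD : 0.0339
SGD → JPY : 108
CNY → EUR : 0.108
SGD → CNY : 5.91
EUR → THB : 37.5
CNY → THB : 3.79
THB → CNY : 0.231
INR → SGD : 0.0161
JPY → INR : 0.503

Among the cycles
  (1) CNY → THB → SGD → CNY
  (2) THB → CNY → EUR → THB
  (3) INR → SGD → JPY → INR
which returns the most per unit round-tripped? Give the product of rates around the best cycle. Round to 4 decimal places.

0.9356

(1) 3.79 × 0.0339 × 5.91 = 0.75932
(2) 0.231 × 0.108 × 37.5 = 0.93555
(3) 0.0161 × 108 × 0.503 = 0.87462
Highest is cycle (2) at 0.9356 (≤1, no arbitrage).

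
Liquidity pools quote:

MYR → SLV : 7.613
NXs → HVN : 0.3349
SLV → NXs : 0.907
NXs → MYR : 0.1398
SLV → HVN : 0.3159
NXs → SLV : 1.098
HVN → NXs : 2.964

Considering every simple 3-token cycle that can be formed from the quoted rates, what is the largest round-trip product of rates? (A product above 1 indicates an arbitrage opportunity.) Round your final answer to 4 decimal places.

NXs→SLV→HVN→NXs: 1.098 × 0.3159 × 2.964 = 1.02809
NXs→MYR→SLV→NXs: 0.1398 × 7.613 × 0.907 = 0.96532
Maximum is NXs→SLV→HVN→NXs at 1.0281; arbitrage exists.

1.0281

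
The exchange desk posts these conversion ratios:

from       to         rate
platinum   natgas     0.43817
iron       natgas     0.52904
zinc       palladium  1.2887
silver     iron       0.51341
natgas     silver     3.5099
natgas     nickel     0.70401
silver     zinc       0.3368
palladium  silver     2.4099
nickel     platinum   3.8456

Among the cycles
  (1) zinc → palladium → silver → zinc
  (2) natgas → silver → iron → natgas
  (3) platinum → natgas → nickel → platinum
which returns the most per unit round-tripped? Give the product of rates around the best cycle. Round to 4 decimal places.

(1) 1.2887 × 2.4099 × 0.3368 = 1.04598
(2) 3.5099 × 0.51341 × 0.52904 = 0.95334
(3) 0.43817 × 0.70401 × 3.8456 = 1.18628
Highest is cycle (3) at 1.1863 (>1, arbitrage).

1.1863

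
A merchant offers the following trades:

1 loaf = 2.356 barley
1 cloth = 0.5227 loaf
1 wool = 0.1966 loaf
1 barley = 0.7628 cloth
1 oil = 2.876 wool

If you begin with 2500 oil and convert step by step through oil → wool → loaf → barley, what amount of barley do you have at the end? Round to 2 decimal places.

2500 oil × 2.876 = 7190 wool
7190 wool × 0.1966 = 1413.554 loaf
1413.554 loaf × 2.356 = 3330.333224 barley

3330.33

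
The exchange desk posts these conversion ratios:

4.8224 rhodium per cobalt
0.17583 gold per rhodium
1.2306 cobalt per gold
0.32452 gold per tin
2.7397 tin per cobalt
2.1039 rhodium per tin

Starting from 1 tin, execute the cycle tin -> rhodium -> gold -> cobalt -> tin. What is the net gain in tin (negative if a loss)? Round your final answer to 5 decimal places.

0.24721

1 tin × 2.1039 = 2.1039 rhodium
2.1039 rhodium × 0.17583 = 0.369928737 gold
0.369928737 gold × 1.2306 = 0.4552343037522 cobalt
0.4552343037522 cobalt × 2.7397 = 1.24720542198990234 tin
Net change: 1.24720542198990234 − 1 = 0.24720542198990234 tin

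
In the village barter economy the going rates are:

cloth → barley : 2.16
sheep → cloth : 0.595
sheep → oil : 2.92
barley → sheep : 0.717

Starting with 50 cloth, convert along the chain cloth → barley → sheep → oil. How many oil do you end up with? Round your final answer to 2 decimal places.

226.11

50 cloth × 2.16 = 108 barley
108 barley × 0.717 = 77.436 sheep
77.436 sheep × 2.92 = 226.11312 oil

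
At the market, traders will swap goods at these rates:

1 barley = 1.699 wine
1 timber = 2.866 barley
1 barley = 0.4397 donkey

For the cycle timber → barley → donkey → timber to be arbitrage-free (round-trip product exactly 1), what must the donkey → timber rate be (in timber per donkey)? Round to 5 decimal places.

0.79354

Known legs of the cycle: 2.866 × 0.4397 = 1.2601802
For no arbitrage the full-cycle product must be 1, so the missing rate is 1 / 1.2601802 ≈ 0.7935373.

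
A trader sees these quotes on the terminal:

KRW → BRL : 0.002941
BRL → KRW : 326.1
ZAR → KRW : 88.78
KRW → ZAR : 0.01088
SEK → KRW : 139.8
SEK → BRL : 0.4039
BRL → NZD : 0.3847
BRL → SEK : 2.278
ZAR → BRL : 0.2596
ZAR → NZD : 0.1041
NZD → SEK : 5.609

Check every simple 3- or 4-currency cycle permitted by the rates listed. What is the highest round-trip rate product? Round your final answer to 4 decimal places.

SEK→KRW→BRL→SEK: 139.8 × 0.002941 × 2.278 = 0.93660
KRW→ZAR→BRL→KRW: 0.01088 × 0.2596 × 326.1 = 0.92105
SEK→KRW→ZAR→BRL→SEK: 139.8 × 0.01088 × 0.2596 × 2.278 = 0.89949
SEK→KRW→ZAR→NZD→SEK: 139.8 × 0.01088 × 0.1041 × 5.609 = 0.88812
SEK→KRW→BRL→NZD→SEK: 139.8 × 0.002941 × 0.3847 × 5.609 = 0.88718
SEK→BRL→NZD→SEK: 0.4039 × 0.3847 × 5.609 = 0.87153
Maximum is SEK→KRW→BRL→SEK at 0.9366; no arbitrage — every cycle loses value.

0.9366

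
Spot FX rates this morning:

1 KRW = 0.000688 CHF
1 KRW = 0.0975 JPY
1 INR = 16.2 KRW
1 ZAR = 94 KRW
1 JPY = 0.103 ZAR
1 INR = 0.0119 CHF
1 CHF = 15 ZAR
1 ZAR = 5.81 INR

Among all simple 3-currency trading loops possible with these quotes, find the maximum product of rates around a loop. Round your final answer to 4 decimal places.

1.0371

ZAR→INR→CHF→ZAR: 5.81 × 0.0119 × 15 = 1.03709
ZAR→KRW→CHF→ZAR: 94 × 0.000688 × 15 = 0.97008
ZAR→KRW→JPY→ZAR: 94 × 0.0975 × 0.103 = 0.94400
Maximum is ZAR→INR→CHF→ZAR at 1.0371; arbitrage exists.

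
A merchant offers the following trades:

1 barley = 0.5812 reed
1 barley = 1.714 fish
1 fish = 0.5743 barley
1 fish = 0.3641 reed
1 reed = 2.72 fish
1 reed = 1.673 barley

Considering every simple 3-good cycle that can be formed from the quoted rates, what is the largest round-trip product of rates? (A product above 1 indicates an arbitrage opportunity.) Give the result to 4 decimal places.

1.0441

reed→barley→fish→reed: 1.673 × 1.714 × 0.3641 = 1.04406
reed→fish→barley→reed: 2.72 × 0.5743 × 0.5812 = 0.90789
Maximum is reed→barley→fish→reed at 1.0441; arbitrage exists.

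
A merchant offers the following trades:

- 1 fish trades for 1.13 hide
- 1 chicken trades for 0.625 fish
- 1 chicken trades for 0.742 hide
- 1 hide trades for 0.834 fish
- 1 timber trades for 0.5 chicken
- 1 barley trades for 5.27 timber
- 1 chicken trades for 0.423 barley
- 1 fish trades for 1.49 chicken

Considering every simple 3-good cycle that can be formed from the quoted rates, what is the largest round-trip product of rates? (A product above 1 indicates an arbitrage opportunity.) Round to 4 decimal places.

barley→timber→chicken→barley: 5.27 × 0.5 × 0.423 = 1.11461
fish→chicken→hide→fish: 1.49 × 0.742 × 0.834 = 0.92205
Maximum is barley→timber→chicken→barley at 1.1146; arbitrage exists.

1.1146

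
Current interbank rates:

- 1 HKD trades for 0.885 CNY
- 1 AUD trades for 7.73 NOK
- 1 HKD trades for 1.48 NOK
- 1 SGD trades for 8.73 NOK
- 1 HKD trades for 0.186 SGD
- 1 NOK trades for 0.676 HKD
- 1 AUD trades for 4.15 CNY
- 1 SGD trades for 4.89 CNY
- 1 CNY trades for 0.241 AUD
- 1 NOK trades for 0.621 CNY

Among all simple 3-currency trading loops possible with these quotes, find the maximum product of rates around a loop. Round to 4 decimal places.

1.1569

AUD→NOK→CNY→AUD: 7.73 × 0.621 × 0.241 = 1.15688
HKD→SGD→NOK→HKD: 0.186 × 8.73 × 0.676 = 1.09768
Maximum is AUD→NOK→CNY→AUD at 1.1569; arbitrage exists.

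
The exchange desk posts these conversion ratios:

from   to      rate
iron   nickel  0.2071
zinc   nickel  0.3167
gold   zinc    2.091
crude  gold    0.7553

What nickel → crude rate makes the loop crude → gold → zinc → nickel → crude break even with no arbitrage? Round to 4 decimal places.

Known legs of the cycle: 0.7553 × 2.091 × 0.3167 = 0.50017453941
For no arbitrage the full-cycle product must be 1, so the missing rate is 1 / 0.50017453941 ≈ 1.999302.

1.9993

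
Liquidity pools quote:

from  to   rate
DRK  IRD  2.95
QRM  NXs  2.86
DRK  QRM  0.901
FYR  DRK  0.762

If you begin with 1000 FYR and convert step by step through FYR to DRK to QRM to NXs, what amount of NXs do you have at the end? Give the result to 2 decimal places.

1963.57

1000 FYR × 0.762 = 762 DRK
762 DRK × 0.901 = 686.562 QRM
686.562 QRM × 2.86 = 1963.56732 NXs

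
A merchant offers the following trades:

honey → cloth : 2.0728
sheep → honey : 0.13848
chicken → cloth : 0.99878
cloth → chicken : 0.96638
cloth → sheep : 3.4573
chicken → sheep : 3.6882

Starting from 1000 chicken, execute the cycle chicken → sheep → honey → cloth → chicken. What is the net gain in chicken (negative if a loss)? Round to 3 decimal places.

23.074

1000 chicken × 3.6882 = 3688.2 sheep
3688.2 sheep × 0.13848 = 510.741936 honey
510.741936 honey × 2.0728 = 1058.6658849408 cloth
1058.6658849408 cloth × 0.96638 = 1023.073537889090304 chicken
Net change: 1023.073537889090304 − 1000 = 23.073537889090304 chicken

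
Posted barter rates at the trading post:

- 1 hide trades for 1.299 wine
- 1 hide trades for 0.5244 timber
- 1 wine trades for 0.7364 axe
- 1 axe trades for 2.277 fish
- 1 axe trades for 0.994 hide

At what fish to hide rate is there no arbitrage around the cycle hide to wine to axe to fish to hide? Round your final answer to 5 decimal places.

0.45911

Known legs of the cycle: 1.299 × 0.7364 × 2.277 = 2.1781408572
For no arbitrage the full-cycle product must be 1, so the missing rate is 1 / 2.1781408572 ≈ 0.4591071.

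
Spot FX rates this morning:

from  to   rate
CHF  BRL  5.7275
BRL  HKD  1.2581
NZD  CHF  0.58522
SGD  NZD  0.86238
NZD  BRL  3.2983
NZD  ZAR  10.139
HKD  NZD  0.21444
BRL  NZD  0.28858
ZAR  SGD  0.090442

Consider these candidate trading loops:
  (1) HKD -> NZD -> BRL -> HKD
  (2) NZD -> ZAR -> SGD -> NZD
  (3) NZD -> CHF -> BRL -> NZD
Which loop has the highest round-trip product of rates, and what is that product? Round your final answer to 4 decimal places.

(1) 0.21444 × 3.2983 × 1.2581 = 0.88984
(2) 10.139 × 0.090442 × 0.86238 = 0.79080
(3) 0.58522 × 5.7275 × 0.28858 = 0.96728
Highest is cycle (3) at 0.9673 (≤1, no arbitrage).

0.9673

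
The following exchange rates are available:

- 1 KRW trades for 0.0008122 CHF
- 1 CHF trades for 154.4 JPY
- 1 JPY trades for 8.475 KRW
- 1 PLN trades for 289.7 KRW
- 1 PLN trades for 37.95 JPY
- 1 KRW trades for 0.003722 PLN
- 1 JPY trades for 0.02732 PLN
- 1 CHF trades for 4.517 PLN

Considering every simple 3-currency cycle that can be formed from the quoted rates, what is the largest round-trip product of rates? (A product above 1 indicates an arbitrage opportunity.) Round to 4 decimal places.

1.1971

PLN→JPY→KRW→PLN: 37.95 × 8.475 × 0.003722 = 1.19709
PLN→KRW→CHF→PLN: 289.7 × 0.0008122 × 4.517 = 1.06282
JPY→KRW→CHF→JPY: 8.475 × 0.0008122 × 154.4 = 1.06280
Maximum is PLN→JPY→KRW→PLN at 1.1971; arbitrage exists.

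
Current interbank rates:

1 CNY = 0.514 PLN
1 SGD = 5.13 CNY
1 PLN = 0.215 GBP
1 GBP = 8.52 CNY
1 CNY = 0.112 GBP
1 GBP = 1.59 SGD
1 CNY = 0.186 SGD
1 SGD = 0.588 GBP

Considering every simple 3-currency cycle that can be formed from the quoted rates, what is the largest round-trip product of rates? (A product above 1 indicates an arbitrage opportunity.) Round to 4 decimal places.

GBP→CNY→PLN→GBP: 8.52 × 0.514 × 0.215 = 0.94155
GBP→CNY→SGD→GBP: 8.52 × 0.186 × 0.588 = 0.93182
GBP→SGD→CNY→GBP: 1.59 × 5.13 × 0.112 = 0.91355
Maximum is GBP→CNY→PLN→GBP at 0.9415; no arbitrage — every cycle loses value.

0.9415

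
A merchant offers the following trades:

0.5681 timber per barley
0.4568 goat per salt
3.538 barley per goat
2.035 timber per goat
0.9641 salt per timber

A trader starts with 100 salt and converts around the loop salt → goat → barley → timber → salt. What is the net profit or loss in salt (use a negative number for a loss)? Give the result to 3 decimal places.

-11.482

100 salt × 0.4568 = 45.68 goat
45.68 goat × 3.538 = 161.61584 barley
161.61584 barley × 0.5681 = 91.813958704 timber
91.813958704 timber × 0.9641 = 88.5178375865264 salt
Net change: 88.5178375865264 − 100 = -11.4821624134736 salt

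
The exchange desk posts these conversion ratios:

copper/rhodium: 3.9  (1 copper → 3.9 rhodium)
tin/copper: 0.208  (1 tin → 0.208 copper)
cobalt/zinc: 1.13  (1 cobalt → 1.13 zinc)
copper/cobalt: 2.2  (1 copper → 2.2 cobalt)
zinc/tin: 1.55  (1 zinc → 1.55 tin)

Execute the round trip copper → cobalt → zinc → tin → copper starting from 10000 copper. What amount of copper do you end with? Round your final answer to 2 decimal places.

8014.86

10000 copper × 2.2 = 22000 cobalt
22000 cobalt × 1.13 = 24860 zinc
24860 zinc × 1.55 = 38533 tin
38533 tin × 0.208 = 8014.864 copper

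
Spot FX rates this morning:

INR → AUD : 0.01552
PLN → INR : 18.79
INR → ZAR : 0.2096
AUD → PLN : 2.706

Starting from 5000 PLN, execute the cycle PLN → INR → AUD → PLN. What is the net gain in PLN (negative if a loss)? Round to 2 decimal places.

-1054.37

5000 PLN × 18.79 = 93950 INR
93950 INR × 0.01552 = 1458.104 AUD
1458.104 AUD × 2.706 = 3945.629424 PLN
Net change: 3945.629424 − 5000 = -1054.370576 PLN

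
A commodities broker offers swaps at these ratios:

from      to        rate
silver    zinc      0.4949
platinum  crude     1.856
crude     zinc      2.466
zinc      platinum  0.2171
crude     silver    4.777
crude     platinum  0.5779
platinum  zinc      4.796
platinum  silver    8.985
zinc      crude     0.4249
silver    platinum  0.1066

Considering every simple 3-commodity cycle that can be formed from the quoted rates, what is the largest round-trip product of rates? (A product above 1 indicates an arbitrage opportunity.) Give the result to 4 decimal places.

crude→platinum→zinc→crude: 0.5779 × 4.796 × 0.4249 = 1.17766
crude→silver→zinc→crude: 4.777 × 0.4949 × 0.4249 = 1.00452
crude→zinc→platinum→crude: 2.466 × 0.2171 × 1.856 = 0.99364
zinc→platinum→silver→zinc: 0.2171 × 8.985 × 0.4949 = 0.96537
crude→silver→platinum→crude: 4.777 × 0.1066 × 1.856 = 0.94513
Maximum is crude→platinum→zinc→crude at 1.1777; arbitrage exists.

1.1777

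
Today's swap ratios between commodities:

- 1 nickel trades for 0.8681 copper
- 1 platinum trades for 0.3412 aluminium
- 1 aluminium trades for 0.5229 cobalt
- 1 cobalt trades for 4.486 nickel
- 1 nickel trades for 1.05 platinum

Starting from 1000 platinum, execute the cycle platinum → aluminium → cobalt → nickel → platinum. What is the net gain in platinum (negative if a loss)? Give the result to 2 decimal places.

1000 platinum × 0.3412 = 341.2 aluminium
341.2 aluminium × 0.5229 = 178.41348 cobalt
178.41348 cobalt × 4.486 = 800.36287128 nickel
800.36287128 nickel × 1.05 = 840.381014844 platinum
Net change: 840.381014844 − 1000 = -159.618985156 platinum

-159.62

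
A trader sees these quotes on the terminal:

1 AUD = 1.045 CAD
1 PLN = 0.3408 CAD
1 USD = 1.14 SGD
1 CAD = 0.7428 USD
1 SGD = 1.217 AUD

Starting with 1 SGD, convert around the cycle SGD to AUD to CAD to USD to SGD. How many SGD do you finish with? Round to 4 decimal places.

1.0769

1 SGD × 1.217 = 1.217 AUD
1.217 AUD × 1.045 = 1.271765 CAD
1.271765 CAD × 0.7428 = 0.944667042 USD
0.944667042 USD × 1.14 = 1.07692042788 SGD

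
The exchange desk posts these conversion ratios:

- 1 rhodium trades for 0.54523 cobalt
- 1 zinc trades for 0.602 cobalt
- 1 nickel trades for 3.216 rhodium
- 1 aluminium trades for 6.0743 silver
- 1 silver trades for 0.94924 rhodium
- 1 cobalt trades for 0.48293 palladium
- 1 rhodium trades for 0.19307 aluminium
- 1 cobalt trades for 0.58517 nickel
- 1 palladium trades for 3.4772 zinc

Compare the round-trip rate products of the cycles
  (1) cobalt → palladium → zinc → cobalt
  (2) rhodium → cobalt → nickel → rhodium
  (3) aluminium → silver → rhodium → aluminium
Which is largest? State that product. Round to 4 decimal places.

1.1132

(1) 0.48293 × 3.4772 × 0.602 = 1.01091
(2) 0.54523 × 0.58517 × 3.216 = 1.02607
(3) 6.0743 × 0.94924 × 0.19307 = 1.11324
Highest is cycle (3) at 1.1132 (>1, arbitrage).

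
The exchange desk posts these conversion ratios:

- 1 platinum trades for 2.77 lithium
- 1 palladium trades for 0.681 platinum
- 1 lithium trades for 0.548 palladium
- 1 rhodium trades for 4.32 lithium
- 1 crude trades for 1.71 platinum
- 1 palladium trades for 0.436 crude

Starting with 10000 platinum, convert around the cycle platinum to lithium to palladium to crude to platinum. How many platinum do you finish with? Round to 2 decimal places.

10000 platinum × 2.77 = 27700 lithium
27700 lithium × 0.548 = 15179.6 palladium
15179.6 palladium × 0.436 = 6618.3056 crude
6618.3056 crude × 1.71 = 11317.302576 platinum

11317.30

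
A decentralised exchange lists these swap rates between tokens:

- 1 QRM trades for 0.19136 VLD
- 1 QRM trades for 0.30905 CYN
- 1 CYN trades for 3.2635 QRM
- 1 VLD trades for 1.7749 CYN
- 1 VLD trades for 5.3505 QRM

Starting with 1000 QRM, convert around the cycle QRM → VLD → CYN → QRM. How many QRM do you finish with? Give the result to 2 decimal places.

1108.43

1000 QRM × 0.19136 = 191.36 VLD
191.36 VLD × 1.7749 = 339.644864 CYN
339.644864 CYN × 3.2635 = 1108.431013664 QRM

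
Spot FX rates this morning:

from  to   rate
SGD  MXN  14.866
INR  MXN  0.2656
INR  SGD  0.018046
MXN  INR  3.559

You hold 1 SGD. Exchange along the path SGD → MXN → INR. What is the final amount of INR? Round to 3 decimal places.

1 SGD × 14.866 = 14.866 MXN
14.866 MXN × 3.559 = 52.908094 INR

52.908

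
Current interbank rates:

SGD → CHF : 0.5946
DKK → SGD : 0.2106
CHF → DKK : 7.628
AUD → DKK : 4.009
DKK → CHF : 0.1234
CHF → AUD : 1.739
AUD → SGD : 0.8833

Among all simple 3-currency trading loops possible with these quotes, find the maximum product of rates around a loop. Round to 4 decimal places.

0.9552

SGD→CHF→DKK→SGD: 0.5946 × 7.628 × 0.2106 = 0.95520
SGD→CHF→AUD→SGD: 0.5946 × 1.739 × 0.8833 = 0.91334
DKK→CHF→AUD→DKK: 0.1234 × 1.739 × 4.009 = 0.86030
Maximum is SGD→CHF→DKK→SGD at 0.9552; no arbitrage — every cycle loses value.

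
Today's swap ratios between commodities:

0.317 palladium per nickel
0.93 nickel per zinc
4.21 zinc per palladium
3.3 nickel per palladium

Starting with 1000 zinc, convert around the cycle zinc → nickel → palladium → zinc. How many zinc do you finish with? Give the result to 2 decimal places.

1000 zinc × 0.93 = 930 nickel
930 nickel × 0.317 = 294.81 palladium
294.81 palladium × 4.21 = 1241.1501 zinc

1241.15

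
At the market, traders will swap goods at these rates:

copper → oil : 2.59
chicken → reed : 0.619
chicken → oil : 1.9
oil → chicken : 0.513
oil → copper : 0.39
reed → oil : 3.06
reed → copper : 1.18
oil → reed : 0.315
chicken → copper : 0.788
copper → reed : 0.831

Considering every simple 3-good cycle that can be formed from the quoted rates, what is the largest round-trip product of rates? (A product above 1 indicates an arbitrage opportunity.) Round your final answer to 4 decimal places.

copper→oil→chicken→copper: 2.59 × 0.513 × 0.788 = 1.04699
reed→oil→copper→reed: 3.06 × 0.39 × 0.831 = 0.99172
reed→oil→chicken→reed: 3.06 × 0.513 × 0.619 = 0.97169
reed→copper→oil→reed: 1.18 × 2.59 × 0.315 = 0.96270
Maximum is copper→oil→chicken→copper at 1.0470; arbitrage exists.

1.0470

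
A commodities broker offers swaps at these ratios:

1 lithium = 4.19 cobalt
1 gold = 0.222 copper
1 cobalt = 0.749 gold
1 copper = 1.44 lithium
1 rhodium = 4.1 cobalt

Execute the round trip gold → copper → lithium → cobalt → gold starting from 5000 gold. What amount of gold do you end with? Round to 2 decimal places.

5016.27

5000 gold × 0.222 = 1110 copper
1110 copper × 1.44 = 1598.4 lithium
1598.4 lithium × 4.19 = 6697.296 cobalt
6697.296 cobalt × 0.749 = 5016.274704 gold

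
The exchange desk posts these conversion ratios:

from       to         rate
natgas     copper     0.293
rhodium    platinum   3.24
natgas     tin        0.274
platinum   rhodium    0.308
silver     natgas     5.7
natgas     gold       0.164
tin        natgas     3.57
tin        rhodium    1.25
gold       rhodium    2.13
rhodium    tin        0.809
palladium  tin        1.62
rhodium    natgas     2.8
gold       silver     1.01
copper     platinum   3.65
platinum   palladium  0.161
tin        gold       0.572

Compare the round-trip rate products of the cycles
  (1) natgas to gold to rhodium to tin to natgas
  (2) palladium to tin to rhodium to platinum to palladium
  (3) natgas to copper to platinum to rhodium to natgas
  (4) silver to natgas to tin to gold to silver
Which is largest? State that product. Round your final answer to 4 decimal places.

(1) 0.164 × 2.13 × 0.809 × 3.57 = 1.00888
(2) 1.62 × 1.25 × 3.24 × 0.161 = 1.05632
(3) 0.293 × 3.65 × 0.308 × 2.8 = 0.92229
(4) 5.7 × 0.274 × 0.572 × 1.01 = 0.90228
Highest is cycle (2) at 1.0563 (>1, arbitrage).

1.0563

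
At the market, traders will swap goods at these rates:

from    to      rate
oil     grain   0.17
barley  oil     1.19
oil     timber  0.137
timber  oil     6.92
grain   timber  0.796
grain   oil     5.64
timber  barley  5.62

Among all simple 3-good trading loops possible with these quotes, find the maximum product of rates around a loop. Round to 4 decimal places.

0.9364

timber→oil→grain→timber: 6.92 × 0.17 × 0.796 = 0.93641
timber→barley→oil→timber: 5.62 × 1.19 × 0.137 = 0.91623
Maximum is timber→oil→grain→timber at 0.9364; no arbitrage — every cycle loses value.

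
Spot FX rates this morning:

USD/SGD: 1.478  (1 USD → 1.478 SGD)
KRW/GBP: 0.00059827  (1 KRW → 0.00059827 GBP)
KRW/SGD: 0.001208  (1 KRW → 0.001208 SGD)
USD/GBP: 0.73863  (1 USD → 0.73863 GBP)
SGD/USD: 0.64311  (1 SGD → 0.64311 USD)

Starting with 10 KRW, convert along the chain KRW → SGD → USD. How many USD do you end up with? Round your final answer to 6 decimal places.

0.007769

10 KRW × 0.001208 = 0.01208 SGD
0.01208 SGD × 0.64311 = 0.0077687688 USD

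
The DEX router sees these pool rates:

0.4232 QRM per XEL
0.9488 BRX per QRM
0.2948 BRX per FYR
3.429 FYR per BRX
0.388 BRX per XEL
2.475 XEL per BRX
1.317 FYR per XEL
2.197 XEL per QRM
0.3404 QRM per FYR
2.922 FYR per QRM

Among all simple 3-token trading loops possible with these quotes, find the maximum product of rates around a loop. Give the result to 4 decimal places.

1.1075

BRX→FYR→QRM→BRX: 3.429 × 0.3404 × 0.9488 = 1.10747
BRX→XEL→QRM→BRX: 2.475 × 0.4232 × 0.9488 = 0.99379
FYR→QRM→XEL→FYR: 0.3404 × 2.197 × 1.317 = 0.98493
BRX→XEL→FYR→BRX: 2.475 × 1.317 × 0.2948 = 0.96092
Maximum is BRX→FYR→QRM→BRX at 1.1075; arbitrage exists.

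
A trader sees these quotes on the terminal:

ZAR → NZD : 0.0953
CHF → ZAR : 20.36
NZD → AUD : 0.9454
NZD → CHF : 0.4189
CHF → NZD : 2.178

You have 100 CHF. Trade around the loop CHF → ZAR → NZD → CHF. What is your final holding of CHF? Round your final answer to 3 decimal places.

100 CHF × 20.36 = 2036 ZAR
2036 ZAR × 0.0953 = 194.0308 NZD
194.0308 NZD × 0.4189 = 81.27950212 CHF

81.280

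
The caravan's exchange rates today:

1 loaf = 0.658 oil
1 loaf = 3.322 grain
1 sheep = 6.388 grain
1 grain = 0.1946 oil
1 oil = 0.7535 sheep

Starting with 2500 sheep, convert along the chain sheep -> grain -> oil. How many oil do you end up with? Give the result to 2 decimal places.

3107.76

2500 sheep × 6.388 = 15970 grain
15970 grain × 0.1946 = 3107.762 oil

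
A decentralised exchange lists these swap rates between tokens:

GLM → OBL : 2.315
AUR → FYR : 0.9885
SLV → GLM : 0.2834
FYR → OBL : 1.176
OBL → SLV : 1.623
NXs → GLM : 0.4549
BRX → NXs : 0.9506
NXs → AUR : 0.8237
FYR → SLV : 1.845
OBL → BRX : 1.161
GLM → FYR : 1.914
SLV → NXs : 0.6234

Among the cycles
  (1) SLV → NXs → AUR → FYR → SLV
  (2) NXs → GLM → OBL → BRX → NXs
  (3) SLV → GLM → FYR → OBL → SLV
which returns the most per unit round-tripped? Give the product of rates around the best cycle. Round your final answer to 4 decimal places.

1.1622

(1) 0.6234 × 0.8237 × 0.9885 × 1.845 = 0.93650
(2) 0.4549 × 2.315 × 1.161 × 0.9506 = 1.16224
(3) 0.2834 × 1.914 × 1.176 × 1.623 = 1.03530
Highest is cycle (2) at 1.1622 (>1, arbitrage).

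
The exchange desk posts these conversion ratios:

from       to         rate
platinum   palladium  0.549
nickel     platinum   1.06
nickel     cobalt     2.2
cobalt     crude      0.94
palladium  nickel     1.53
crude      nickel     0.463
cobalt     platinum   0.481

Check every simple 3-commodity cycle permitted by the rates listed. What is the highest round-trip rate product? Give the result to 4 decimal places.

0.9575

crude→nickel→cobalt→crude: 0.463 × 2.2 × 0.94 = 0.95748
platinum→palladium→nickel→platinum: 0.549 × 1.53 × 1.06 = 0.89037
Maximum is crude→nickel→cobalt→crude at 0.9575; no arbitrage — every cycle loses value.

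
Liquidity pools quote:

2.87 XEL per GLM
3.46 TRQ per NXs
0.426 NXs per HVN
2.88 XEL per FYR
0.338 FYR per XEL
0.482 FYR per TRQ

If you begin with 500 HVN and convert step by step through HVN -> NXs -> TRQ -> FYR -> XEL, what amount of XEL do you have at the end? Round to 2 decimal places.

500 HVN × 0.426 = 213 NXs
213 NXs × 3.46 = 736.98 TRQ
736.98 TRQ × 0.482 = 355.22436 FYR
355.22436 FYR × 2.88 = 1023.0461568 XEL

1023.05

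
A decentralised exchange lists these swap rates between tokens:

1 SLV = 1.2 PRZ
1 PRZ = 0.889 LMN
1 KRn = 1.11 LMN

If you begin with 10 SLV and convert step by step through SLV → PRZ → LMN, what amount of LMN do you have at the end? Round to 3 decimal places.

10 SLV × 1.2 = 12 PRZ
12 PRZ × 0.889 = 10.668 LMN

10.668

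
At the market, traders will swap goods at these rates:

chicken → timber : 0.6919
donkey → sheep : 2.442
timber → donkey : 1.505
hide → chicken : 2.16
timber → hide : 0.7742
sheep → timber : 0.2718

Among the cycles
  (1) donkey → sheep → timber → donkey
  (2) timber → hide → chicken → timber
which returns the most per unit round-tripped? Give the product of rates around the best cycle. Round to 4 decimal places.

1.1570

(1) 2.442 × 0.2718 × 1.505 = 0.99892
(2) 0.7742 × 2.16 × 0.6919 = 1.15704
Highest is cycle (2) at 1.1570 (>1, arbitrage).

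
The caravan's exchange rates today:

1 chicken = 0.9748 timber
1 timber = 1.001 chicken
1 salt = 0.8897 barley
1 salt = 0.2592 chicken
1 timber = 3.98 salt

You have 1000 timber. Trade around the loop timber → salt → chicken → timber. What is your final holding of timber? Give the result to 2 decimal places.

1000 timber × 3.98 = 3980 salt
3980 salt × 0.2592 = 1031.616 chicken
1031.616 chicken × 0.9748 = 1005.6192768 timber

1005.62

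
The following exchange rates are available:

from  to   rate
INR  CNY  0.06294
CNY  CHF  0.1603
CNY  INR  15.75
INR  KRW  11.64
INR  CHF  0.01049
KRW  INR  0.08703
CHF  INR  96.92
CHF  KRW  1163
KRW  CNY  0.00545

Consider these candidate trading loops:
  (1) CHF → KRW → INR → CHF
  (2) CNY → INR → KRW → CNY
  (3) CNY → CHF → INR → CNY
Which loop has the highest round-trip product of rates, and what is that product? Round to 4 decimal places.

(1) 1163 × 0.08703 × 0.01049 = 1.06175
(2) 15.75 × 11.64 × 0.00545 = 0.99915
(3) 0.1603 × 96.92 × 0.06294 = 0.97785
Highest is cycle (1) at 1.0618 (>1, arbitrage).

1.0618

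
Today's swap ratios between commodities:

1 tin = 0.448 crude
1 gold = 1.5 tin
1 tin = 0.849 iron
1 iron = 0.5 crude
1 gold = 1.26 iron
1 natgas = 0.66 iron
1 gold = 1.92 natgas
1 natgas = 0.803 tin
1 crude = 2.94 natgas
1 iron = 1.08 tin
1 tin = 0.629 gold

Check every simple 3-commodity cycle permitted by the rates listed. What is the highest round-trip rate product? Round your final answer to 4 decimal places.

1.0576

natgas→tin→crude→natgas: 0.803 × 0.448 × 2.94 = 1.05765
iron→crude→natgas→iron: 0.5 × 2.94 × 0.66 = 0.97020
natgas→tin→gold→natgas: 0.803 × 0.629 × 1.92 = 0.96977
iron→tin→gold→iron: 1.08 × 0.629 × 1.26 = 0.85594
Maximum is natgas→tin→crude→natgas at 1.0576; arbitrage exists.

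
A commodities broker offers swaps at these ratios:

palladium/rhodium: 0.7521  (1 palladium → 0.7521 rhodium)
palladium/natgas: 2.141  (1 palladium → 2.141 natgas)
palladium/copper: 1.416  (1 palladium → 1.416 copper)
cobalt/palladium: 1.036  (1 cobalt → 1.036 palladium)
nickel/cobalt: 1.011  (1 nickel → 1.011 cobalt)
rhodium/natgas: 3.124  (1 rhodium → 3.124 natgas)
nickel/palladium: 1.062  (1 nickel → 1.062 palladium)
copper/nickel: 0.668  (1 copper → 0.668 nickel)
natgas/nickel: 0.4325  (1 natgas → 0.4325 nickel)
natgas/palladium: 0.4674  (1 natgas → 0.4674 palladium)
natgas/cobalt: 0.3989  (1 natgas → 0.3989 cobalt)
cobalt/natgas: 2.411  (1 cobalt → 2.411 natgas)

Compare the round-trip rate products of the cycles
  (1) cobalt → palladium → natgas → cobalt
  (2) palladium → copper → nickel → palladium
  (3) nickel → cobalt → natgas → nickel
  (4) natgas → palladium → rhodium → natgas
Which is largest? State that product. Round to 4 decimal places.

1.0982

(1) 1.036 × 2.141 × 0.3989 = 0.88479
(2) 1.416 × 0.668 × 1.062 = 1.00453
(3) 1.011 × 2.411 × 0.4325 = 1.05423
(4) 0.4674 × 0.7521 × 3.124 = 1.09818
Highest is cycle (4) at 1.0982 (>1, arbitrage).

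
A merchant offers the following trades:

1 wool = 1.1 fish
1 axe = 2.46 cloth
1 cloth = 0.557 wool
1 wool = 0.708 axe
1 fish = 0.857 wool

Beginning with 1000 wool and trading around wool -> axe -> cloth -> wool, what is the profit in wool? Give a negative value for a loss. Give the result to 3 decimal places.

1000 wool × 0.708 = 708 axe
708 axe × 2.46 = 1741.68 cloth
1741.68 cloth × 0.557 = 970.11576 wool
Net change: 970.11576 − 1000 = -29.88424 wool

-29.884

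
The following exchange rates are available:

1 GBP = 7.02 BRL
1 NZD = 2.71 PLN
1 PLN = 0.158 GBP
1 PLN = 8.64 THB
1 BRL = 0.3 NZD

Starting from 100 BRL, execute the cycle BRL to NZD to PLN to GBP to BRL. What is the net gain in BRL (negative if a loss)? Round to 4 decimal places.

-9.8253

100 BRL × 0.3 = 30 NZD
30 NZD × 2.71 = 81.3 PLN
81.3 PLN × 0.158 = 12.8454 GBP
12.8454 GBP × 7.02 = 90.174708 BRL
Net change: 90.174708 − 100 = -9.825292 BRL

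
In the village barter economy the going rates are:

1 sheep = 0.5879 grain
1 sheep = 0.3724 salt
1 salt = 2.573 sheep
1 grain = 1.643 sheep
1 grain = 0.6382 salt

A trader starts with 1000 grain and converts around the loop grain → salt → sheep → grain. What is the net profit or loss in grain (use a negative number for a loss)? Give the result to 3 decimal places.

-34.616

1000 grain × 0.6382 = 638.2 salt
638.2 salt × 2.573 = 1642.0886 sheep
1642.0886 sheep × 0.5879 = 965.38388794 grain
Net change: 965.38388794 − 1000 = -34.61611206 grain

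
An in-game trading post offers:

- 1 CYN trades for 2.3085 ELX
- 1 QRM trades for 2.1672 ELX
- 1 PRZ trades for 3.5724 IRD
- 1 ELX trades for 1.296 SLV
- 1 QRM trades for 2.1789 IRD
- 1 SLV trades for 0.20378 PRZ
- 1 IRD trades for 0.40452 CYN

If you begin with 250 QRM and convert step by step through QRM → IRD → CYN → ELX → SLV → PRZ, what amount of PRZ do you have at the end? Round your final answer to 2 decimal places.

250 QRM × 2.1789 = 544.725 IRD
544.725 IRD × 0.40452 = 220.352157 CYN
220.352157 CYN × 2.3085 = 508.6829544345 ELX
508.6829544345 ELX × 1.296 = 659.253108947112 SLV
659.253108947112 SLV × 0.20378 = 134.34259854124248336 PRZ

134.34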